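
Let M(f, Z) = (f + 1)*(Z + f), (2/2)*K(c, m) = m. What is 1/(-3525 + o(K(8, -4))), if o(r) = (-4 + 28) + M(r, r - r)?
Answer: -1/3489 ≈ -0.00028661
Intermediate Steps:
K(c, m) = m
M(f, Z) = (1 + f)*(Z + f)
o(r) = 24 + r + r² (o(r) = (-4 + 28) + ((r - r) + r + r² + (r - r)*r) = 24 + (0 + r + r² + 0*r) = 24 + (0 + r + r² + 0) = 24 + (r + r²) = 24 + r + r²)
1/(-3525 + o(K(8, -4))) = 1/(-3525 + (24 - 4 + (-4)²)) = 1/(-3525 + (24 - 4 + 16)) = 1/(-3525 + 36) = 1/(-3489) = -1/3489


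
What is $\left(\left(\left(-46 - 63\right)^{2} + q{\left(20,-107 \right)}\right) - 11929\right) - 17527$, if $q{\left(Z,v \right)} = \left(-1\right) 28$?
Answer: $-17603$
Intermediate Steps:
$q{\left(Z,v \right)} = -28$
$\left(\left(\left(-46 - 63\right)^{2} + q{\left(20,-107 \right)}\right) - 11929\right) - 17527 = \left(\left(\left(-46 - 63\right)^{2} - 28\right) - 11929\right) - 17527 = \left(\left(\left(-109\right)^{2} - 28\right) - 11929\right) - 17527 = \left(\left(11881 - 28\right) - 11929\right) - 17527 = \left(11853 - 11929\right) - 17527 = -76 - 17527 = -17603$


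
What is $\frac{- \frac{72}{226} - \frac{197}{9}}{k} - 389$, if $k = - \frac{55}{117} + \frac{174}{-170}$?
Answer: $- \frac{627980853}{1678502} \approx -374.13$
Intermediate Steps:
$k = - \frac{14854}{9945}$ ($k = \left(-55\right) \frac{1}{117} + 174 \left(- \frac{1}{170}\right) = - \frac{55}{117} - \frac{87}{85} = - \frac{14854}{9945} \approx -1.4936$)
$\frac{- \frac{72}{226} - \frac{197}{9}}{k} - 389 = \frac{- \frac{72}{226} - \frac{197}{9}}{- \frac{14854}{9945}} - 389 = - \frac{9945 \left(\left(-72\right) \frac{1}{226} - \frac{197}{9}\right)}{14854} - 389 = - \frac{9945 \left(- \frac{36}{113} - \frac{197}{9}\right)}{14854} - 389 = \left(- \frac{9945}{14854}\right) \left(- \frac{22585}{1017}\right) - 389 = \frac{24956425}{1678502} - 389 = - \frac{627980853}{1678502}$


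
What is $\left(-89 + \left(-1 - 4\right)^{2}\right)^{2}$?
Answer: $4096$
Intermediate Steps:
$\left(-89 + \left(-1 - 4\right)^{2}\right)^{2} = \left(-89 + \left(-5\right)^{2}\right)^{2} = \left(-89 + 25\right)^{2} = \left(-64\right)^{2} = 4096$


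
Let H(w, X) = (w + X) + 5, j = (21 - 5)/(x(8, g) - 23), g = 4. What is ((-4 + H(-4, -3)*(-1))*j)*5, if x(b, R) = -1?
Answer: 20/3 ≈ 6.6667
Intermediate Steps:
j = -⅔ (j = (21 - 5)/(-1 - 23) = 16/(-24) = 16*(-1/24) = -⅔ ≈ -0.66667)
H(w, X) = 5 + X + w (H(w, X) = (X + w) + 5 = 5 + X + w)
((-4 + H(-4, -3)*(-1))*j)*5 = ((-4 + (5 - 3 - 4)*(-1))*(-⅔))*5 = ((-4 - 2*(-1))*(-⅔))*5 = ((-4 + 2)*(-⅔))*5 = -2*(-⅔)*5 = (4/3)*5 = 20/3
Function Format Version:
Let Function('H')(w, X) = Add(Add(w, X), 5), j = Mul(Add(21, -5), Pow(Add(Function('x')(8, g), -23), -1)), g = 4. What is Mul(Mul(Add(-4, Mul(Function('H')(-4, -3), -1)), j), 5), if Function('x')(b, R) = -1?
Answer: Rational(20, 3) ≈ 6.6667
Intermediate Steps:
j = Rational(-2, 3) (j = Mul(Add(21, -5), Pow(Add(-1, -23), -1)) = Mul(16, Pow(-24, -1)) = Mul(16, Rational(-1, 24)) = Rational(-2, 3) ≈ -0.66667)
Function('H')(w, X) = Add(5, X, w) (Function('H')(w, X) = Add(Add(X, w), 5) = Add(5, X, w))
Mul(Mul(Add(-4, Mul(Function('H')(-4, -3), -1)), j), 5) = Mul(Mul(Add(-4, Mul(Add(5, -3, -4), -1)), Rational(-2, 3)), 5) = Mul(Mul(Add(-4, Mul(-2, -1)), Rational(-2, 3)), 5) = Mul(Mul(Add(-4, 2), Rational(-2, 3)), 5) = Mul(Mul(-2, Rational(-2, 3)), 5) = Mul(Rational(4, 3), 5) = Rational(20, 3)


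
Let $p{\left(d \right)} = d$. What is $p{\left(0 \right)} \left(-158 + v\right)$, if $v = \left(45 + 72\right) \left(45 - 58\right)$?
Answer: $0$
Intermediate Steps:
$v = -1521$ ($v = 117 \left(-13\right) = -1521$)
$p{\left(0 \right)} \left(-158 + v\right) = 0 \left(-158 - 1521\right) = 0 \left(-1679\right) = 0$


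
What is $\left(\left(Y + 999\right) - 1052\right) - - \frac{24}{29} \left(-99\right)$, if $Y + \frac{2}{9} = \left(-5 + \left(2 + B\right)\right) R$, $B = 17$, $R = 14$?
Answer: $\frac{15881}{261} \approx 60.847$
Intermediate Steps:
$Y = \frac{1762}{9}$ ($Y = - \frac{2}{9} + \left(-5 + \left(2 + 17\right)\right) 14 = - \frac{2}{9} + \left(-5 + 19\right) 14 = - \frac{2}{9} + 14 \cdot 14 = - \frac{2}{9} + 196 = \frac{1762}{9} \approx 195.78$)
$\left(\left(Y + 999\right) - 1052\right) - - \frac{24}{29} \left(-99\right) = \left(\left(\frac{1762}{9} + 999\right) - 1052\right) - - \frac{24}{29} \left(-99\right) = \left(\frac{10753}{9} - 1052\right) - \left(-24\right) \frac{1}{29} \left(-99\right) = \frac{1285}{9} - \left(- \frac{24}{29}\right) \left(-99\right) = \frac{1285}{9} - \frac{2376}{29} = \frac{15881}{261}$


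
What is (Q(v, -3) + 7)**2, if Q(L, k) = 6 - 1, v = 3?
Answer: 144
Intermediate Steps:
Q(L, k) = 5
(Q(v, -3) + 7)**2 = (5 + 7)**2 = 12**2 = 144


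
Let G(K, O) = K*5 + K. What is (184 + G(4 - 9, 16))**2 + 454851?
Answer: 478567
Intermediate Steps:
G(K, O) = 6*K (G(K, O) = 5*K + K = 6*K)
(184 + G(4 - 9, 16))**2 + 454851 = (184 + 6*(4 - 9))**2 + 454851 = (184 + 6*(-5))**2 + 454851 = (184 - 30)**2 + 454851 = 154**2 + 454851 = 23716 + 454851 = 478567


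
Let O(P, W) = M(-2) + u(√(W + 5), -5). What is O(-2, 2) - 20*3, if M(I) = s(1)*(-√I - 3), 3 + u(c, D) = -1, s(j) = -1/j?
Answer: -61 + I*√2 ≈ -61.0 + 1.4142*I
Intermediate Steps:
u(c, D) = -4 (u(c, D) = -3 - 1 = -4)
M(I) = 3 + √I (M(I) = (-1/1)*(-√I - 3) = (-1*1)*(-3 - √I) = -(-3 - √I) = 3 + √I)
O(P, W) = -1 + I*√2 (O(P, W) = (3 + √(-2)) - 4 = (3 + I*√2) - 4 = -1 + I*√2)
O(-2, 2) - 20*3 = (-1 + I*√2) - 20*3 = (-1 + I*√2) - 60 = -61 + I*√2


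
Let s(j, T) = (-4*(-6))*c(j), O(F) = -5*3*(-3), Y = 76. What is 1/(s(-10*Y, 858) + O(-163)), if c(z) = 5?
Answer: 1/165 ≈ 0.0060606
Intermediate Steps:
O(F) = 45 (O(F) = -15*(-3) = 45)
s(j, T) = 120 (s(j, T) = -4*(-6)*5 = 24*5 = 120)
1/(s(-10*Y, 858) + O(-163)) = 1/(120 + 45) = 1/165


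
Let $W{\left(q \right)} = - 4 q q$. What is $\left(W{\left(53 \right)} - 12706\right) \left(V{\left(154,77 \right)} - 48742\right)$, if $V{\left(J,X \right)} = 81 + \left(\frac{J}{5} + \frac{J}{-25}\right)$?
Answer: $\frac{29111293278}{25} \approx 1.1645 \cdot 10^{9}$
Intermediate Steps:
$W{\left(q \right)} = - 4 q^{2}$
$V{\left(J,X \right)} = 81 + \frac{4 J}{25}$ ($V{\left(J,X \right)} = 81 + \left(J \frac{1}{5} + J \left(- \frac{1}{25}\right)\right) = 81 + \left(\frac{J}{5} - \frac{J}{25}\right) = 81 + \frac{4 J}{25}$)
$\left(W{\left(53 \right)} - 12706\right) \left(V{\left(154,77 \right)} - 48742\right) = \left(- 4 \cdot 53^{2} - 12706\right) \left(\left(81 + \frac{4}{25} \cdot 154\right) - 48742\right) = \left(\left(-4\right) 2809 - 12706\right) \left(\left(81 + \frac{616}{25}\right) - 48742\right) = \left(-11236 - 12706\right) \left(\frac{2641}{25} - 48742\right) = \left(-23942\right) \left(- \frac{1215909}{25}\right) = \frac{29111293278}{25}$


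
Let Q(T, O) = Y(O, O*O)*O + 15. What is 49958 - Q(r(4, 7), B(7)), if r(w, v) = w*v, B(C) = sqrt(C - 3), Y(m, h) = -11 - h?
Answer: 49973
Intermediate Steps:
B(C) = sqrt(-3 + C)
r(w, v) = v*w
Q(T, O) = 15 + O*(-11 - O**2) (Q(T, O) = (-11 - O*O)*O + 15 = (-11 - O**2)*O + 15 = O*(-11 - O**2) + 15 = 15 + O*(-11 - O**2))
49958 - Q(r(4, 7), B(7)) = 49958 - (15 - sqrt(-3 + 7)*(11 + (sqrt(-3 + 7))**2)) = 49958 - (15 - sqrt(4)*(11 + (sqrt(4))**2)) = 49958 - (15 - 1*2*(11 + 2**2)) = 49958 - (15 - 1*2*(11 + 4)) = 49958 - (15 - 1*2*15) = 49958 - (15 - 30) = 49958 - 1*(-15) = 49958 + 15 = 49973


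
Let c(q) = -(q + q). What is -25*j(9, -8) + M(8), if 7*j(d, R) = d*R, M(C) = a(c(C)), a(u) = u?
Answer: 1688/7 ≈ 241.14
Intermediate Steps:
c(q) = -2*q
M(C) = -2*C
j(d, R) = R*d/7 (j(d, R) = (d*R)/7 = (R*d)/7 = R*d/7)
-25*j(9, -8) + M(8) = -25*(-8)*9/7 - 2*8 = -25*(-72/7) - 16 = 1800/7 - 16 = 1688/7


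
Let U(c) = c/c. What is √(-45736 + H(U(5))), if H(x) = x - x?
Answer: 2*I*√11434 ≈ 213.86*I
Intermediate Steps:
U(c) = 1
H(x) = 0
√(-45736 + H(U(5))) = √(-45736 + 0) = √(-45736) = 2*I*√11434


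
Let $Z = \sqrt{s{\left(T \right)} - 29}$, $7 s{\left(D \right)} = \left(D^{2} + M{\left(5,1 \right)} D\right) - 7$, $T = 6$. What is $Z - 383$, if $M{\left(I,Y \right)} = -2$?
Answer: $-383 + \frac{i \sqrt{1302}}{7} \approx -383.0 + 5.1547 i$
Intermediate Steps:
$s{\left(D \right)} = -1 - \frac{2 D}{7} + \frac{D^{2}}{7}$ ($s{\left(D \right)} = \frac{\left(D^{2} - 2 D\right) - 7}{7} = \frac{-7 + D^{2} - 2 D}{7} = -1 - \frac{2 D}{7} + \frac{D^{2}}{7}$)
$Z = \frac{i \sqrt{1302}}{7}$ ($Z = \sqrt{\left(-1 - \frac{12}{7} + \frac{6^{2}}{7}\right) - 29} = \sqrt{\left(-1 - \frac{12}{7} + \frac{1}{7} \cdot 36\right) - 29} = \sqrt{\left(-1 - \frac{12}{7} + \frac{36}{7}\right) - 29} = \sqrt{\frac{17}{7} - 29} = \sqrt{- \frac{186}{7}} = \frac{i \sqrt{1302}}{7} \approx 5.1547 i$)
$Z - 383 = \frac{i \sqrt{1302}}{7} - 383 = -383 + \frac{i \sqrt{1302}}{7}$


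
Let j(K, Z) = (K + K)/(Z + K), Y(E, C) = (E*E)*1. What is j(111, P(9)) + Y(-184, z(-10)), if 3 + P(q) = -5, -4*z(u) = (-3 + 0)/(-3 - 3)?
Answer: 3487390/103 ≈ 33858.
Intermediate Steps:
z(u) = -1/8 (z(u) = -(-3 + 0)/(4*(-3 - 3)) = -(-3)/(4*(-6)) = -(-3)*(-1)/(4*6) = -1/4*1/2 = -1/8)
Y(E, C) = E**2 (Y(E, C) = E**2*1 = E**2)
P(q) = -8 (P(q) = -3 - 5 = -8)
j(K, Z) = 2*K/(K + Z) (j(K, Z) = (2*K)/(K + Z) = 2*K/(K + Z))
j(111, P(9)) + Y(-184, z(-10)) = 2*111/(111 - 8) + (-184)**2 = 2*111/103 + 33856 = 2*111*(1/103) + 33856 = 222/103 + 33856 = 3487390/103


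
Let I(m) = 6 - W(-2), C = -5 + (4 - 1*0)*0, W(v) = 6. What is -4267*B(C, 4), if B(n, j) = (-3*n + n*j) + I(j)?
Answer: 21335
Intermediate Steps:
C = -5 (C = -5 + (4 + 0)*0 = -5 + 4*0 = -5 + 0 = -5)
I(m) = 0 (I(m) = 6 - 1*6 = 6 - 6 = 0)
B(n, j) = -3*n + j*n (B(n, j) = (-3*n + n*j) + 0 = (-3*n + j*n) + 0 = -3*n + j*n)
-4267*B(C, 4) = -(-21335)*(-3 + 4) = -(-21335) = -4267*(-5) = 21335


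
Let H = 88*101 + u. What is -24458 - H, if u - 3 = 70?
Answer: -33419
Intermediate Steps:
u = 73 (u = 3 + 70 = 73)
H = 8961 (H = 88*101 + 73 = 8888 + 73 = 8961)
-24458 - H = -24458 - 1*8961 = -24458 - 8961 = -33419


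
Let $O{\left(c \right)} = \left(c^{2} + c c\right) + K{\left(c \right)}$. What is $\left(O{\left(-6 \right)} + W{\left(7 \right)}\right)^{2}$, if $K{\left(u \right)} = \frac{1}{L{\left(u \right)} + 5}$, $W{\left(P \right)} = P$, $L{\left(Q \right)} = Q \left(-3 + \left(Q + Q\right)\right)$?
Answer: $\frac{56340036}{9025} \approx 6242.7$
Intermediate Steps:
$L{\left(Q \right)} = Q \left(-3 + 2 Q\right)$
$K{\left(u \right)} = \frac{1}{5 + u \left(-3 + 2 u\right)}$ ($K{\left(u \right)} = \frac{1}{u \left(-3 + 2 u\right) + 5} = \frac{1}{5 + u \left(-3 + 2 u\right)}$)
$O{\left(c \right)} = \frac{1}{5 + c \left(-3 + 2 c\right)} + 2 c^{2}$ ($O{\left(c \right)} = \left(c^{2} + c c\right) + \frac{1}{5 + c \left(-3 + 2 c\right)} = \left(c^{2} + c^{2}\right) + \frac{1}{5 + c \left(-3 + 2 c\right)} = 2 c^{2} + \frac{1}{5 + c \left(-3 + 2 c\right)} = \frac{1}{5 + c \left(-3 + 2 c\right)} + 2 c^{2}$)
$\left(O{\left(-6 \right)} + W{\left(7 \right)}\right)^{2} = \left(\frac{1 + 2 \left(-6\right)^{2} \left(5 - 6 \left(-3 + 2 \left(-6\right)\right)\right)}{5 - 6 \left(-3 + 2 \left(-6\right)\right)} + 7\right)^{2} = \left(\frac{1 + 2 \cdot 36 \left(5 - 6 \left(-3 - 12\right)\right)}{5 - 6 \left(-3 - 12\right)} + 7\right)^{2} = \left(\frac{1 + 2 \cdot 36 \left(5 - -90\right)}{5 - -90} + 7\right)^{2} = \left(\frac{1 + 2 \cdot 36 \left(5 + 90\right)}{5 + 90} + 7\right)^{2} = \left(\frac{1 + 2 \cdot 36 \cdot 95}{95} + 7\right)^{2} = \left(\frac{1 + 6840}{95} + 7\right)^{2} = \left(\frac{1}{95} \cdot 6841 + 7\right)^{2} = \left(\frac{6841}{95} + 7\right)^{2} = \left(\frac{7506}{95}\right)^{2} = \frac{56340036}{9025}$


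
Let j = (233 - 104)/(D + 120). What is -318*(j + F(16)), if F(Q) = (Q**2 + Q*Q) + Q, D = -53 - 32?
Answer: -5917662/35 ≈ -1.6908e+5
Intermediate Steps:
D = -85
F(Q) = Q + 2*Q**2 (F(Q) = (Q**2 + Q**2) + Q = 2*Q**2 + Q = Q + 2*Q**2)
j = 129/35 (j = (233 - 104)/(-85 + 120) = 129/35 ≈ 3.6857)
-318*(j + F(16)) = -318*(129/35 + 16*(1 + 2*16)) = -318*(129/35 + 16*(1 + 32)) = -318*(129/35 + 16*33) = -318*(129/35 + 528) = -318*18609/35 = -5917662/35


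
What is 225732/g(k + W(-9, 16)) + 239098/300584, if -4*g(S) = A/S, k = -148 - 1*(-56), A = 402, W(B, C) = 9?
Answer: 1877230836951/10069564 ≈ 1.8643e+5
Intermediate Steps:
k = -92 (k = -148 + 56 = -92)
g(S) = -201/(2*S)
225732/g(k + W(-9, 16)) + 239098/300584 = 225732/((-201/(2*(-92 + 9)))) + 239098/300584 = 225732/((-201/2/(-83))) + 239098*(1/300584) = 225732/((-201/2*(-1/83))) + 119549/150292 = 225732/(201/166) + 119549/150292 = 225732*(166/201) + 119549/150292 = 12490504/67 + 119549/150292 = 1877230836951/10069564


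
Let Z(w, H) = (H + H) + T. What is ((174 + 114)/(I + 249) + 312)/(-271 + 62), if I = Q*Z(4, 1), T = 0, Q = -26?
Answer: -61752/41173 ≈ -1.4998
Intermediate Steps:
Z(w, H) = 2*H (Z(w, H) = (H + H) + 0 = 2*H + 0 = 2*H)
I = -52 ≈ -52.000
((174 + 114)/(I + 249) + 312)/(-271 + 62) = ((174 + 114)/(-52 + 249) + 312)/(-271 + 62) = (288/197 + 312)/(-209) = (288*(1/197) + 312)*(-1/209) = (288/197 + 312)*(-1/209) = (61752/197)*(-1/209) = -61752/41173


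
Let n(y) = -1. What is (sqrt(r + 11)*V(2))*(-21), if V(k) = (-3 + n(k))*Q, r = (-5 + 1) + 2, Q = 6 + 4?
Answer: 2520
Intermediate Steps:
Q = 10
r = -2 (r = -4 + 2 = -2)
V(k) = -40 (V(k) = (-3 - 1)*10 = -4*10 = -40)
(sqrt(r + 11)*V(2))*(-21) = (sqrt(-2 + 11)*(-40))*(-21) = (sqrt(9)*(-40))*(-21) = (3*(-40))*(-21) = -120*(-21) = 2520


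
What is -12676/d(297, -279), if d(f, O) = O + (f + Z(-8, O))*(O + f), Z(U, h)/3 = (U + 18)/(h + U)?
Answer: -3638012/1453689 ≈ -2.5026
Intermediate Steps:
Z(U, h) = 3*(18 + U)/(U + h) (Z(U, h) = 3*((U + 18)/(h + U)) = 3*((18 + U)/(U + h)) = 3*(18 + U)/(U + h))
d(f, O) = O + (O + f)*(f + 30/(-8 + O)) (d(f, O) = O + (f + 3*(18 - 8)/(-8 + O))*(O + f) = O + (f + 3*10/(-8 + O))*(O + f) = O + (f + 30/(-8 + O))*(O + f) = O + (O + f)*(f + 30/(-8 + O)))
-12676/d(297, -279) = -12676*(-8 - 279)/(30*(-279) + 30*297 + (-8 - 279)*(-279 + 297² - 279*297)) = -12676*(-287/(-8370 + 8910 - 287*(-279 + 88209 - 82863))) = -12676*(-287/(-8370 + 8910 - 287*5067)) = -12676*(-287/(-8370 + 8910 - 1454229)) = -12676/((-1/287*(-1453689))) = -12676/1453689/287 = -12676*287/1453689 = -3638012/1453689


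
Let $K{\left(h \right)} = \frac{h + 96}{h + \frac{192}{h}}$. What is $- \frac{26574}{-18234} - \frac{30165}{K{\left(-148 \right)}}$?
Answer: $- \frac{126596121386}{1461759} \approx -86605.0$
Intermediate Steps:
$K{\left(h \right)} = \frac{96 + h}{h + \frac{192}{h}}$
$- \frac{26574}{-18234} - \frac{30165}{K{\left(-148 \right)}} = - \frac{26574}{-18234} - \frac{30165}{\left(-148\right) \frac{1}{192 + \left(-148\right)^{2}} \left(96 - 148\right)} = \left(-26574\right) \left(- \frac{1}{18234}\right) - \frac{30165}{\left(-148\right) \frac{1}{192 + 21904} \left(-52\right)} = \frac{4429}{3039} - \frac{30165}{\left(-148\right) \frac{1}{22096} \left(-52\right)} = \frac{4429}{3039} - \frac{30165}{\frac{481}{1381}} = \frac{4429}{3039} - \frac{41657865}{481} = - \frac{126596121386}{1461759}$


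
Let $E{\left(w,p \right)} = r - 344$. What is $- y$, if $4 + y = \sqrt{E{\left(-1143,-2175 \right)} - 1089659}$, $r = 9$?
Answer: $4 - i \sqrt{1089994} \approx 4.0 - 1044.0 i$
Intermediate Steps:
$E{\left(w,p \right)} = -335$ ($E{\left(w,p \right)} = 9 - 344 = -335$)
$y = -4 + i \sqrt{1089994}$ ($y = -4 + \sqrt{-335 - 1089659} = -4 + \sqrt{-1089994} = -4 + i \sqrt{1089994} \approx -4.0 + 1044.0 i$)
$- y = - (-4 + i \sqrt{1089994}) = 4 - i \sqrt{1089994}$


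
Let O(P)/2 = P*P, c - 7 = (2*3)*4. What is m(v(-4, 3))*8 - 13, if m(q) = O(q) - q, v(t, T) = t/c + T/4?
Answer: -11338/961 ≈ -11.798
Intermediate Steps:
c = 31 (c = 7 + (2*3)*4 = 7 + 6*4 = 7 + 24 = 31)
O(P) = 2*P² (O(P) = 2*(P*P) = 2*P²)
v(t, T) = T/4 + t/31 (v(t, T) = t/31 + T/4 = T/4 + t/31)
m(q) = -q + 2*q² (m(q) = 2*q² - q = -q + 2*q²)
m(v(-4, 3))*8 - 13 = (((¼)*3 + (1/31)*(-4))*(-1 + 2*((¼)*3 + (1/31)*(-4))))*8 - 13 = ((¾ - 4/31)*(-1 + 2*(¾ - 4/31)))*8 - 13 = (77*(-1 + 2*(77/124))/124)*8 - 13 = (77*(-1 + 77/62)/124)*8 - 13 = ((77/124)*(15/62))*8 - 13 = (1155/7688)*8 - 13 = 1155/961 - 13 = -11338/961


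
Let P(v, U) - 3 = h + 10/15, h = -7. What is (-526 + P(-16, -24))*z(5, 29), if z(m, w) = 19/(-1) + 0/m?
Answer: 30172/3 ≈ 10057.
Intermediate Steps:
P(v, U) = -10/3 (P(v, U) = 3 + (-7 + 10/15) = 3 + (-7 + 10*(1/15)) = 3 + (-7 + ⅔) = 3 - 19/3 = -10/3)
z(m, w) = -19 (z(m, w) = 19*(-1) + 0 = -19 + 0 = -19)
(-526 + P(-16, -24))*z(5, 29) = (-526 - 10/3)*(-19) = -1588/3*(-19) = 30172/3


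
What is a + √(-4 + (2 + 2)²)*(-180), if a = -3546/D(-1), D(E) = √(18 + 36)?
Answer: -360*√3 - 197*√6 ≈ -1106.1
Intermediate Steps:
D(E) = 3*√6 (D(E) = √54 = 3*√6)
a = -197*√6 (a = -3546*√6/18 = -197*√6 ≈ -482.55)
a + √(-4 + (2 + 2)²)*(-180) = -197*√6 + √(-4 + (2 + 2)²)*(-180) = -197*√6 + √(-4 + 4²)*(-180) = -197*√6 + √(-4 + 16)*(-180) = -197*√6 + √12*(-180) = -197*√6 + (2*√3)*(-180) = -197*√6 - 360*√3 = -360*√3 - 197*√6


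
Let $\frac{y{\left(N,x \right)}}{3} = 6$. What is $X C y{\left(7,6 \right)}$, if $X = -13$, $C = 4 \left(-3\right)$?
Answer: $2808$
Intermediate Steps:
$C = -12$
$y{\left(N,x \right)} = 18$ ($y{\left(N,x \right)} = 3 \cdot 6 = 18$)
$X C y{\left(7,6 \right)} = \left(-13\right) \left(-12\right) 18 = 156 \cdot 18 = 2808$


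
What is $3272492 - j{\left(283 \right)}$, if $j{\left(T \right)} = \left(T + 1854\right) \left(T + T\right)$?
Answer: $2062950$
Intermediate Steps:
$j{\left(T \right)} = 2 T \left(1854 + T\right)$ ($j{\left(T \right)} = \left(1854 + T\right) 2 T = 2 T \left(1854 + T\right)$)
$3272492 - j{\left(283 \right)} = 3272492 - 2 \cdot 283 \left(1854 + 283\right) = 3272492 - 2 \cdot 283 \cdot 2137 = 3272492 - 1209542 = 2062950$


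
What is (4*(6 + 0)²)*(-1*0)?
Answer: 0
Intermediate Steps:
(4*(6 + 0)²)*(-1*0) = (4*6²)*0 = (4*36)*0 = 144*0 = 0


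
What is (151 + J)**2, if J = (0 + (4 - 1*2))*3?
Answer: 24649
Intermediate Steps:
J = 6 (J = (0 + (4 - 2))*3 = (0 + 2)*3 = 2*3 = 6)
(151 + J)**2 = (151 + 6)**2 = 157**2 = 24649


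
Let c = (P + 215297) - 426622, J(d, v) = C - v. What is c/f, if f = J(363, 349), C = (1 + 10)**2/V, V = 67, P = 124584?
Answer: 5811647/23262 ≈ 249.83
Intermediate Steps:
C = 121/67 (C = (1 + 10)**2/67 = 11**2*(1/67) = 121*(1/67) = 121/67 ≈ 1.8060)
J(d, v) = 121/67 - v
f = -23262/67 (f = 121/67 - 1*349 = 121/67 - 349 = -23262/67 ≈ -347.19)
c = -86741 (c = (124584 + 215297) - 426622 = 339881 - 426622 = -86741)
c/f = -86741/(-23262/67) = -86741*(-67/23262) = 5811647/23262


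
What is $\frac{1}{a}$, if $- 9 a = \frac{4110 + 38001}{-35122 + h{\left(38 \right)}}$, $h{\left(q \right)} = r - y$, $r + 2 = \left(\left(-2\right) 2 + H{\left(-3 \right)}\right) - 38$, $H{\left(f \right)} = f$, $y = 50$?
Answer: $\frac{35219}{4679} \approx 7.527$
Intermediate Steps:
$r = -47$ ($r = -2 - 45 = -47$)
$h{\left(q \right)} = -97$ ($h{\left(q \right)} = -47 - 50 = -97$)
$a = \frac{4679}{35219}$ ($a = - \frac{\left(4110 + 38001\right) \frac{1}{-35122 - 97}}{9} = - \frac{42111 \frac{1}{-35219}}{9} = - \frac{42111 \left(- \frac{1}{35219}\right)}{9} = \left(- \frac{1}{9}\right) \left(- \frac{42111}{35219}\right) = \frac{4679}{35219} \approx 0.13285$)
$\frac{1}{a} = \frac{1}{\frac{4679}{35219}} = \frac{35219}{4679}$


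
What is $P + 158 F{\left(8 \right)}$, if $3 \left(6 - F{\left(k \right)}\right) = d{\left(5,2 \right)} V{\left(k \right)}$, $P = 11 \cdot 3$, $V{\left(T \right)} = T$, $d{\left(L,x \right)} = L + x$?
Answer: $- \frac{5905}{3} \approx -1968.3$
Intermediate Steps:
$P = 33$
$F{\left(k \right)} = 6 - \frac{7 k}{3}$ ($F{\left(k \right)} = 6 - \frac{\left(5 + 2\right) k}{3} = 6 - \frac{7 k}{3}$)
$P + 158 F{\left(8 \right)} = 33 + 158 \left(6 - \frac{56}{3}\right) = 33 + 158 \left(- \frac{38}{3}\right) = 33 - \frac{6004}{3} = - \frac{5905}{3}$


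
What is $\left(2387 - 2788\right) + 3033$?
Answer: $2632$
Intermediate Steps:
$\left(2387 - 2788\right) + 3033 = -401 + 3033 = 2632$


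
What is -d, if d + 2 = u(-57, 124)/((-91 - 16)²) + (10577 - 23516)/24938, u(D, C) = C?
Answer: 716076623/285515162 ≈ 2.5080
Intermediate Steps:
d = -716076623/285515162 (d = -2 + (124/((-91 - 16)²) + (10577 - 23516)/24938) = -2 + (124/((-107)²) - 12939*1/24938) = -2 + (124/11449 - 12939/24938) = -2 - 145046299/285515162 = -716076623/285515162 ≈ -2.5080)
-d = -1*(-716076623/285515162) = 716076623/285515162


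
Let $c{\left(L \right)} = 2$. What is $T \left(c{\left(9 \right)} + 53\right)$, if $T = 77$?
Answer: $4235$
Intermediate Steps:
$T \left(c{\left(9 \right)} + 53\right) = 77 \left(2 + 53\right) = 77 \cdot 55 = 4235$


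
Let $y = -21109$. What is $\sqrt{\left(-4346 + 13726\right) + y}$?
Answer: $i \sqrt{11729} \approx 108.3 i$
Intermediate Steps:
$\sqrt{\left(-4346 + 13726\right) + y} = \sqrt{\left(-4346 + 13726\right) - 21109} = \sqrt{9380 - 21109} = \sqrt{-11729} = i \sqrt{11729}$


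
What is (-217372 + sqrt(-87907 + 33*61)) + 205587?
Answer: -11785 + I*sqrt(85894) ≈ -11785.0 + 293.08*I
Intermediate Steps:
(-217372 + sqrt(-87907 + 33*61)) + 205587 = (-217372 + sqrt(-87907 + 2013)) + 205587 = (-217372 + sqrt(-85894)) + 205587 = (-217372 + I*sqrt(85894)) + 205587 = -11785 + I*sqrt(85894)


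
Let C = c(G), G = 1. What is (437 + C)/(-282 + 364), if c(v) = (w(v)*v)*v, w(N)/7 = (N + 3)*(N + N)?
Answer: 493/82 ≈ 6.0122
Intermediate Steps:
w(N) = 14*N*(3 + N) (w(N) = 7*((N + 3)*(N + N)) = 7*((3 + N)*(2*N)) = 7*(2*N*(3 + N)) = 14*N*(3 + N))
c(v) = 14*v³*(3 + v) (c(v) = ((14*v*(3 + v))*v)*v = (14*v²*(3 + v))*v = 14*v³*(3 + v))
C = 56 (C = 14*1³*(3 + 1) = 14*1*4 = 56)
(437 + C)/(-282 + 364) = (437 + 56)/(-282 + 364) = 493/82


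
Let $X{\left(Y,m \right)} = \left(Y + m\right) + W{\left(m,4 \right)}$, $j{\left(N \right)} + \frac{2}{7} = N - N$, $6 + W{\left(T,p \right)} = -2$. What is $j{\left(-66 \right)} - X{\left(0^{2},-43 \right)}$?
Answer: $\frac{355}{7} \approx 50.714$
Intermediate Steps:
$W{\left(T,p \right)} = -8$ ($W{\left(T,p \right)} = -6 - 2 = -8$)
$j{\left(N \right)} = - \frac{2}{7}$ ($j{\left(N \right)} = - \frac{2}{7} + \left(N - N\right) = - \frac{2}{7} + 0 = - \frac{2}{7}$)
$X{\left(Y,m \right)} = -8 + Y + m$ ($X{\left(Y,m \right)} = \left(Y + m\right) - 8 = -8 + Y + m$)
$j{\left(-66 \right)} - X{\left(0^{2},-43 \right)} = - \frac{2}{7} - \left(-8 + 0^{2} - 43\right) = - \frac{2}{7} - \left(-8 + 0 - 43\right) = - \frac{2}{7} - -51 = - \frac{2}{7} + 51 = \frac{355}{7}$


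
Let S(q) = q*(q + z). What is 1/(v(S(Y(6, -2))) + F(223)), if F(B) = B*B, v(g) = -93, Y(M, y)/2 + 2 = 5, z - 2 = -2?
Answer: 1/49636 ≈ 2.0147e-5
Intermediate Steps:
z = 0 (z = 2 - 2 = 0)
Y(M, y) = 6 (Y(M, y) = -4 + 2*5 = -4 + 10 = 6)
S(q) = q² (S(q) = q*(q + 0) = q*q = q²)
F(B) = B²
1/(v(S(Y(6, -2))) + F(223)) = 1/(-93 + 223²) = 1/(-93 + 49729) = 1/49636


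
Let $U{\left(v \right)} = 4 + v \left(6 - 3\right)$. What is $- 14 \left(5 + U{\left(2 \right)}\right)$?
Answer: $-210$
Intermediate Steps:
$U{\left(v \right)} = 4 + 3 v$ ($U{\left(v \right)} = 4 + v 3 = 4 + 3 v$)
$- 14 \left(5 + U{\left(2 \right)}\right) = - 14 \left(5 + \left(4 + 3 \cdot 2\right)\right) = - 14 \left(5 + \left(4 + 6\right)\right) = - 14 \left(5 + 10\right) = \left(-14\right) 15 = -210$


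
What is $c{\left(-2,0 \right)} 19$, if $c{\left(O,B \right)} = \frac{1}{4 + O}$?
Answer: $\frac{19}{2} \approx 9.5$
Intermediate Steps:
$c{\left(-2,0 \right)} 19 = \frac{1}{4 - 2} \cdot 19 = \frac{1}{2} \cdot 19 = \frac{19}{2}$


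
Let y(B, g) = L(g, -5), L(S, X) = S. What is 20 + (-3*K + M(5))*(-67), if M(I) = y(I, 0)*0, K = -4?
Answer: -784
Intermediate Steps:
y(B, g) = g
M(I) = 0 (M(I) = 0*0 = 0)
20 + (-3*K + M(5))*(-67) = 20 + (-3*(-4) + 0)*(-67) = 20 + (12 + 0)*(-67) = 20 + 12*(-67) = 20 - 804 = -784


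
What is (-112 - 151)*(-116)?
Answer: 30508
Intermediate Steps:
(-112 - 151)*(-116) = -263*(-116) = 30508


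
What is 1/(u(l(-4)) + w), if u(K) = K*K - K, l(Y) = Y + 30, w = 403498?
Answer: 1/404148 ≈ 2.4743e-6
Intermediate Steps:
l(Y) = 30 + Y
u(K) = K² - K
1/(u(l(-4)) + w) = 1/((30 - 4)*(-1 + (30 - 4)) + 403498) = 1/(26*(-1 + 26) + 403498) = 1/(26*25 + 403498) = 1/(650 + 403498) = 1/404148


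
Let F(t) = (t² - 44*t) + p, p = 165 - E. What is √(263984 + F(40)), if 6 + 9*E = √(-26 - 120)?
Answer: √(2375907 - I*√146)/3 ≈ 513.8 - 0.0013065*I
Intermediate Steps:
E = -⅔ + I*√146/9 (E = -⅔ + √(-26 - 120)/9 = -⅔ + √(-146)/9 = -⅔ + (I*√146)/9 = -⅔ + I*√146/9 ≈ -0.66667 + 1.3426*I)
p = 497/3 - I*√146/9 (p = 165 - (-⅔ + I*√146/9) = 165 + (⅔ - I*√146/9) = 497/3 - I*√146/9 ≈ 165.67 - 1.3426*I)
F(t) = 497/3 + t² - 44*t - I*√146/9 (F(t) = (t² - 44*t) + (497/3 - I*√146/9) = 497/3 + t² - 44*t - I*√146/9)
√(263984 + F(40)) = √(263984 + (497/3 + 40² - 44*40 - I*√146/9)) = √(263984 + (497/3 + 1600 - 1760 - I*√146/9)) = √(263984 + (17/3 - I*√146/9)) = √(791969/3 - I*√146/9)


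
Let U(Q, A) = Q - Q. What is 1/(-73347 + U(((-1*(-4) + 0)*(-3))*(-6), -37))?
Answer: -1/73347 ≈ -1.3634e-5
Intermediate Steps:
U(Q, A) = 0
1/(-73347 + U(((-1*(-4) + 0)*(-3))*(-6), -37)) = 1/(-73347 + 0) = 1/(-73347) = -1/73347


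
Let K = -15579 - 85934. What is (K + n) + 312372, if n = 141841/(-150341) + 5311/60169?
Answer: 1907394866413233/9045867629 ≈ 2.1086e+5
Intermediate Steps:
K = -101513
n = -7735970078/9045867629 (n = 141841*(-1/150341) + 5311*(1/60169) = -141841/150341 + 5311/60169 = -7735970078/9045867629 ≈ -0.85519)
(K + n) + 312372 = (-101513 - 7735970078/9045867629) + 312372 = -918280896592755/9045867629 + 312372 = 1907394866413233/9045867629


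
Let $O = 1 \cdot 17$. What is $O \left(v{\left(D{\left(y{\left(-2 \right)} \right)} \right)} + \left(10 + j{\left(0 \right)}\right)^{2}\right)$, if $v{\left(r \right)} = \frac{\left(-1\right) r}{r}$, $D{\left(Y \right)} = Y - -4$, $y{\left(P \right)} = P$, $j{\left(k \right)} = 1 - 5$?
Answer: $595$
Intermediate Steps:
$j{\left(k \right)} = -4$ ($j{\left(k \right)} = 1 - 5 = -4$)
$D{\left(Y \right)} = 4 + Y$ ($D{\left(Y \right)} = Y + 4 = 4 + Y$)
$O = 17$
$v{\left(r \right)} = -1$
$O \left(v{\left(D{\left(y{\left(-2 \right)} \right)} \right)} + \left(10 + j{\left(0 \right)}\right)^{2}\right) = 17 \left(-1 + \left(10 - 4\right)^{2}\right) = 17 \left(-1 + 6^{2}\right) = 17 \left(-1 + 36\right) = 17 \cdot 35 = 595$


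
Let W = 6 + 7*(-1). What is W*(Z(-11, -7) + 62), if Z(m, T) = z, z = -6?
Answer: -56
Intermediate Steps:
Z(m, T) = -6
W = -1 (W = 6 - 7 = -1)
W*(Z(-11, -7) + 62) = -(-6 + 62) = -1*56 = -56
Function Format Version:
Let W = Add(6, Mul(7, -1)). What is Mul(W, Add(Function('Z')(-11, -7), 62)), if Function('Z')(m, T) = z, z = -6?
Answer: -56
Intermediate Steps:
Function('Z')(m, T) = -6
W = -1 (W = Add(6, -7) = -1)
Mul(W, Add(Function('Z')(-11, -7), 62)) = Mul(-1, Add(-6, 62)) = Mul(-1, 56) = -56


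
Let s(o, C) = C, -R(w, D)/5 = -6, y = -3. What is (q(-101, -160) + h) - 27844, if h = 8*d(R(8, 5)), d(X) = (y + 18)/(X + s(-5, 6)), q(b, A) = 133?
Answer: -83123/3 ≈ -27708.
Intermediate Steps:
R(w, D) = 30 (R(w, D) = -5*(-6) = 30)
d(X) = 15/(6 + X) (d(X) = (-3 + 18)/(X + 6) = 15/(6 + X))
h = 10/3 (h = 8*(15/(6 + 30)) = 8*(15/36) = 8*(15*(1/36)) = 8*(5/12) = 10/3 ≈ 3.3333)
(q(-101, -160) + h) - 27844 = (133 + 10/3) - 27844 = 409/3 - 27844 = -83123/3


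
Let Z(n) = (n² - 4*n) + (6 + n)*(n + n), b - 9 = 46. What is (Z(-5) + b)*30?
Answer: 2700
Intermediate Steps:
b = 55 (b = 9 + 46 = 55)
Z(n) = n² - 4*n + 2*n*(6 + n) (Z(n) = (n² - 4*n) + (6 + n)*(2*n) = (n² - 4*n) + 2*n*(6 + n) = n² - 4*n + 2*n*(6 + n))
(Z(-5) + b)*30 = (-5*(8 + 3*(-5)) + 55)*30 = (-5*(8 - 15) + 55)*30 = (-5*(-7) + 55)*30 = (35 + 55)*30 = 90*30 = 2700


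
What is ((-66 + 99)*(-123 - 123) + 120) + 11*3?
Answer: -7965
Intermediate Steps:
((-66 + 99)*(-123 - 123) + 120) + 11*3 = (33*(-246) + 120) + 33 = (-8118 + 120) + 33 = -7998 + 33 = -7965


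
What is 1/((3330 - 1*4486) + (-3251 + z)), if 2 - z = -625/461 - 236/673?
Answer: -310253/1366135044 ≈ -0.00022710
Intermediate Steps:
z = 1149927/310253 (z = 2 - (-625/461 - 236/673) = 2 - 1*(-529421/310253) = 2 + 529421/310253 = 1149927/310253 ≈ 3.7064)
1/((3330 - 1*4486) + (-3251 + z)) = 1/((3330 - 1*4486) + (-3251 + 1149927/310253)) = 1/((3330 - 4486) - 1007482576/310253) = 1/(-1156 - 1007482576/310253) = 1/(-1366135044/310253) = -310253/1366135044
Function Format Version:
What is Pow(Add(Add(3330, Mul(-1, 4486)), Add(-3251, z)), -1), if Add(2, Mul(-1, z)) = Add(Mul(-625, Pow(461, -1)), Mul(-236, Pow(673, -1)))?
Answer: Rational(-310253, 1366135044) ≈ -0.00022710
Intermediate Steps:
z = Rational(1149927, 310253) (z = Add(2, Mul(-1, Add(Mul(-625, Pow(461, -1)), Mul(-236, Pow(673, -1))))) = Add(2, Mul(-1, Add(Mul(-625, Rational(1, 461)), Mul(-236, Rational(1, 673))))) = Add(2, Mul(-1, Add(Rational(-625, 461), Rational(-236, 673)))) = Add(2, Mul(-1, Rational(-529421, 310253))) = Add(2, Rational(529421, 310253)) = Rational(1149927, 310253) ≈ 3.7064)
Pow(Add(Add(3330, Mul(-1, 4486)), Add(-3251, z)), -1) = Pow(Add(Add(3330, Mul(-1, 4486)), Add(-3251, Rational(1149927, 310253))), -1) = Pow(Add(Add(3330, -4486), Rational(-1007482576, 310253)), -1) = Pow(Add(-1156, Rational(-1007482576, 310253)), -1) = Pow(Rational(-1366135044, 310253), -1) = Rational(-310253, 1366135044)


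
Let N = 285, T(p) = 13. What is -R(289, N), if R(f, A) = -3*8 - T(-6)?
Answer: 37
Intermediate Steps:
R(f, A) = -37 (R(f, A) = -3*8 - 1*13 = -24 - 13 = -37)
-R(289, N) = -1*(-37) = 37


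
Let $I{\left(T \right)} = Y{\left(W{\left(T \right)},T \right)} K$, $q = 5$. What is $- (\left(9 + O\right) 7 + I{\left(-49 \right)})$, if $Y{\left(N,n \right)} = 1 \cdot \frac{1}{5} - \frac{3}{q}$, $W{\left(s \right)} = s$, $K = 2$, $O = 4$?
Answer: $- \frac{451}{5} \approx -90.2$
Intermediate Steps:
$Y{\left(N,n \right)} = - \frac{2}{5}$ ($Y{\left(N,n \right)} = 1 \cdot \frac{1}{5} - \frac{3}{5} = \frac{1}{5} - \frac{3}{5} = - \frac{2}{5}$)
$I{\left(T \right)} = - \frac{4}{5}$ ($I{\left(T \right)} = \left(- \frac{2}{5}\right) 2 = - \frac{4}{5}$)
$- (\left(9 + O\right) 7 + I{\left(-49 \right)}) = - (\left(9 + 4\right) 7 - \frac{4}{5}) = - (13 \cdot 7 - \frac{4}{5}) = - (91 - \frac{4}{5}) = \left(-1\right) \frac{451}{5} = - \frac{451}{5}$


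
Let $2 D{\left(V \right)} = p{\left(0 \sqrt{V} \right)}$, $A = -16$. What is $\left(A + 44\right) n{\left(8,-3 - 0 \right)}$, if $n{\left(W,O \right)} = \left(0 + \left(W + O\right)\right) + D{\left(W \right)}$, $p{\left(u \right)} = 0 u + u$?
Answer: $140$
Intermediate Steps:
$p{\left(u \right)} = u$ ($p{\left(u \right)} = 0 + u = u$)
$D{\left(V \right)} = 0$ ($D{\left(V \right)} = \frac{0 \sqrt{V}}{2} = \frac{1}{2} \cdot 0 = 0$)
$n{\left(W,O \right)} = O + W$ ($n{\left(W,O \right)} = \left(0 + \left(W + O\right)\right) + 0 = \left(0 + \left(O + W\right)\right) + 0 = \left(O + W\right) + 0 = O + W$)
$\left(A + 44\right) n{\left(8,-3 - 0 \right)} = \left(-16 + 44\right) \left(\left(-3 - 0\right) + 8\right) = 28 \left(\left(-3 + 0\right) + 8\right) = 28 \left(-3 + 8\right) = 28 \cdot 5 = 140$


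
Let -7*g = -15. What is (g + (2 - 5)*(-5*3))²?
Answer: 108900/49 ≈ 2222.4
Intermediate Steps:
g = 15/7 (g = -⅐*(-15) = 15/7 ≈ 2.1429)
(g + (2 - 5)*(-5*3))² = (15/7 + (2 - 5)*(-5*3))² = (15/7 - 3*(-15))² = (15/7 + 45)² = (330/7)² = 108900/49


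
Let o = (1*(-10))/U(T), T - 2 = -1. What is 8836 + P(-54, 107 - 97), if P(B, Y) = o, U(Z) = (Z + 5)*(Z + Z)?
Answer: 53011/6 ≈ 8835.2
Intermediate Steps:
T = 1 (T = 2 - 1 = 1)
U(Z) = 2*Z*(5 + Z) (U(Z) = (5 + Z)*(2*Z) = 2*Z*(5 + Z))
o = -5/6 (o = (1*(-10))/((2*1*(5 + 1))) = -10/(2*1*6) = -10/12 = -10*1/12 = -5/6 ≈ -0.83333)
P(B, Y) = -5/6
8836 + P(-54, 107 - 97) = 8836 - 5/6 = 53011/6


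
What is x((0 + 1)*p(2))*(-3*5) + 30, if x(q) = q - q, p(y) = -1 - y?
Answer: 30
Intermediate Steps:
x(q) = 0
x((0 + 1)*p(2))*(-3*5) + 30 = 0*(-3*5) + 30 = 0*(-15) + 30 = 0 + 30 = 30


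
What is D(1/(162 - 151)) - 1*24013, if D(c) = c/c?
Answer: -24012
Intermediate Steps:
D(c) = 1
D(1/(162 - 151)) - 1*24013 = 1 - 1*24013 = 1 - 24013 = -24012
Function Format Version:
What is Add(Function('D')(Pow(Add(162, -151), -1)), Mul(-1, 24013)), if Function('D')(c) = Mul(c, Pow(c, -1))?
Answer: -24012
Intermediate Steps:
Function('D')(c) = 1
Add(Function('D')(Pow(Add(162, -151), -1)), Mul(-1, 24013)) = Add(1, Mul(-1, 24013)) = Add(1, -24013) = -24012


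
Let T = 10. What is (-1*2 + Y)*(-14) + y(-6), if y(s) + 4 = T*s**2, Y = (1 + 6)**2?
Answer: -302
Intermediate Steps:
Y = 49 (Y = 7**2 = 49)
y(s) = -4 + 10*s**2
(-1*2 + Y)*(-14) + y(-6) = (-1*2 + 49)*(-14) + (-4 + 10*(-6)**2) = (-2 + 49)*(-14) + (-4 + 10*36) = 47*(-14) + (-4 + 360) = -658 + 356 = -302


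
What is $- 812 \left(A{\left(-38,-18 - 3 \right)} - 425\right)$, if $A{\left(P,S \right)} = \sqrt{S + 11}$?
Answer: $345100 - 812 i \sqrt{10} \approx 3.451 \cdot 10^{5} - 2567.8 i$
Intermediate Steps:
$A{\left(P,S \right)} = \sqrt{11 + S}$
$- 812 \left(A{\left(-38,-18 - 3 \right)} - 425\right) = - 812 \left(\sqrt{11 - 21} - 425\right) = - 812 \left(\sqrt{-10} - 425\right) = - 812 \left(i \sqrt{10} - 425\right) = - 812 \left(-425 + i \sqrt{10}\right) = 345100 - 812 i \sqrt{10}$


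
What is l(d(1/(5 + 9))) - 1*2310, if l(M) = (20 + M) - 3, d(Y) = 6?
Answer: -2287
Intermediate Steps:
l(M) = 17 + M
l(d(1/(5 + 9))) - 1*2310 = (17 + 6) - 1*2310 = 23 - 2310 = -2287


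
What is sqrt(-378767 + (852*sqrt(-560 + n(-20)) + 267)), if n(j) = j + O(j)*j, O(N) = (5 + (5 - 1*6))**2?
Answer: 2*sqrt(-94625 + 6390*I) ≈ 20.761 + 615.57*I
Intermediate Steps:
O(N) = 16 (O(N) = (5 + (5 - 6))**2 = (5 - 1)**2 = 4**2 = 16)
n(j) = 17*j (n(j) = j + 16*j = 17*j)
sqrt(-378767 + (852*sqrt(-560 + n(-20)) + 267)) = sqrt(-378767 + (852*sqrt(-560 + 17*(-20)) + 267)) = sqrt(-378767 + (852*sqrt(-560 - 340) + 267)) = sqrt(-378767 + (852*sqrt(-900) + 267)) = sqrt(-378767 + (852*(30*I) + 267)) = sqrt(-378767 + (25560*I + 267)) = sqrt(-378767 + (267 + 25560*I)) = sqrt(-378500 + 25560*I)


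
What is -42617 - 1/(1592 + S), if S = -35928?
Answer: -1463297311/34336 ≈ -42617.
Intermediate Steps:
-42617 - 1/(1592 + S) = -42617 - 1/(1592 - 35928) = -42617 - 1/(-34336) = -42617 - 1*(-1/34336) = -42617 + 1/34336 = -1463297311/34336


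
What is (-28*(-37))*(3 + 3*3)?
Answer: 12432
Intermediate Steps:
(-28*(-37))*(3 + 3*3) = 1036*(3 + 9) = 1036*12 = 12432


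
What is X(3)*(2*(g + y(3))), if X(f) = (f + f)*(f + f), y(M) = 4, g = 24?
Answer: 2016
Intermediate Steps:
X(f) = 4*f² (X(f) = (2*f)*(2*f) = 4*f²)
X(3)*(2*(g + y(3))) = (4*3²)*(2*(24 + 4)) = (4*9)*(2*28) = 36*56 = 2016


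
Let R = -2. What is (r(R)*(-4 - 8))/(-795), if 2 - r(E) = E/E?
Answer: 4/265 ≈ 0.015094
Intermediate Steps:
r(E) = 1 (r(E) = 2 - E/E = 2 - 1*1 = 2 - 1 = 1)
(r(R)*(-4 - 8))/(-795) = (1*(-4 - 8))/(-795) = (1*(-12))*(-1/795) = -12*(-1/795) = 4/265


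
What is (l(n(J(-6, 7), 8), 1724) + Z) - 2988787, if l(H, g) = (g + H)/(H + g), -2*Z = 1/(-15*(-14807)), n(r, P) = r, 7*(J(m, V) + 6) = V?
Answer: -1327648629061/444210 ≈ -2.9888e+6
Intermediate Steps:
J(m, V) = -6 + V/7
Z = -1/444210 (Z = -1/(2*((-15*(-14807)))) = -½/222105 = -½*1/222105 = -1/444210 ≈ -2.2512e-6)
l(H, g) = 1 (l(H, g) = (H + g)/(H + g) = 1)
(l(n(J(-6, 7), 8), 1724) + Z) - 2988787 = (1 - 1/444210) - 2988787 = 444209/444210 - 2988787 = -1327648629061/444210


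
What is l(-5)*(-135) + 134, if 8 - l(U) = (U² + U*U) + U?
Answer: 5129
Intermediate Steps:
l(U) = 8 - U - 2*U² (l(U) = 8 - ((U² + U*U) + U) = 8 - ((U² + U²) + U) = 8 - (2*U² + U) = 8 - (U + 2*U²) = 8 + (-U - 2*U²) = 8 - U - 2*U²)
l(-5)*(-135) + 134 = (8 - 1*(-5) - 2*(-5)²)*(-135) + 134 = (8 + 5 - 2*25)*(-135) + 134 = (8 + 5 - 50)*(-135) + 134 = -37*(-135) + 134 = 4995 + 134 = 5129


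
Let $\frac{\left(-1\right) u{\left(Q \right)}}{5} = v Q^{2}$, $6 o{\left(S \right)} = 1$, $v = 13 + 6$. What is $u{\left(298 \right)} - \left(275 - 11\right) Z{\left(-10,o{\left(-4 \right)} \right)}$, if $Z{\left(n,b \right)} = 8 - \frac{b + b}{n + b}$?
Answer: $- \frac{497871556}{59} \approx -8.4385 \cdot 10^{6}$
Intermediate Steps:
$v = 19$
$o{\left(S \right)} = \frac{1}{6}$ ($o{\left(S \right)} = \frac{1}{6} \cdot 1 = \frac{1}{6}$)
$u{\left(Q \right)} = - 95 Q^{2}$ ($u{\left(Q \right)} = - 5 \cdot 19 Q^{2} = - 95 Q^{2}$)
$Z{\left(n,b \right)} = 8 - \frac{2 b}{b + n}$
$u{\left(298 \right)} - \left(275 - 11\right) Z{\left(-10,o{\left(-4 \right)} \right)} = - 95 \cdot 298^{2} - \left(275 - 11\right) \frac{2 \left(3 \cdot \frac{1}{6} + 4 \left(-10\right)\right)}{\frac{1}{6} - 10} = \left(-95\right) 88804 - 264 \frac{2 \left(\frac{1}{2} - 40\right)}{- \frac{59}{6}} = -8436380 - 264 \cdot 2 \left(- \frac{6}{59}\right) \left(- \frac{79}{2}\right) = -8436380 - 264 \cdot \frac{474}{59} = -8436380 - \frac{125136}{59} = - \frac{497871556}{59}$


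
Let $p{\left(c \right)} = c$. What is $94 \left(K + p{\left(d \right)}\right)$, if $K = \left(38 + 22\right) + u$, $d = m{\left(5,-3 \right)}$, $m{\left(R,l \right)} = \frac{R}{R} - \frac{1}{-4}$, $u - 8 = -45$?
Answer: $\frac{4559}{2} \approx 2279.5$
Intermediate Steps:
$u = -37$ ($u = 8 - 45 = -37$)
$m{\left(R,l \right)} = \frac{5}{4}$ ($m{\left(R,l \right)} = 1 - - \frac{1}{4} = 1 + \frac{1}{4} = \frac{5}{4}$)
$d = \frac{5}{4} \approx 1.25$
$K = 23$ ($K = \left(38 + 22\right) - 37 = 60 - 37 = 23$)
$94 \left(K + p{\left(d \right)}\right) = 94 \left(23 + \frac{5}{4}\right) = 94 \cdot \frac{97}{4} = \frac{4559}{2}$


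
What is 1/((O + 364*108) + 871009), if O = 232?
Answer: 1/910553 ≈ 1.0982e-6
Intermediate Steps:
1/((O + 364*108) + 871009) = 1/((232 + 364*108) + 871009) = 1/((232 + 39312) + 871009) = 1/(39544 + 871009) = 1/910553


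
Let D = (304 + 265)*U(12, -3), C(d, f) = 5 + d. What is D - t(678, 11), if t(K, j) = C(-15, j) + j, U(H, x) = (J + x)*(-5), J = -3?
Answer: 17069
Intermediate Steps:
U(H, x) = 15 - 5*x (U(H, x) = (-3 + x)*(-5) = 15 - 5*x)
t(K, j) = -10 + j (t(K, j) = (5 - 15) + j = -10 + j)
D = 17070 (D = (304 + 265)*(15 - 5*(-3)) = 569*(15 + 15) = 569*30 = 17070)
D - t(678, 11) = 17070 - (-10 + 11) = 17070 - 1*1 = 17070 - 1 = 17069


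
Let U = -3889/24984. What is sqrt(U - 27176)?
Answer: I*sqrt(471204536662)/4164 ≈ 164.85*I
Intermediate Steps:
U = -3889/24984 (U = -3889*1/24984 = -3889/24984 ≈ -0.15566)
sqrt(U - 27176) = sqrt(-3889/24984 - 27176) = sqrt(-678969073/24984) = I*sqrt(471204536662)/4164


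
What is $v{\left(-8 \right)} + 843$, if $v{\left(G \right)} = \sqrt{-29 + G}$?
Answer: $843 + i \sqrt{37} \approx 843.0 + 6.0828 i$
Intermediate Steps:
$v{\left(-8 \right)} + 843 = \sqrt{-29 - 8} + 843 = \sqrt{-37} + 843 = i \sqrt{37} + 843 = 843 + i \sqrt{37}$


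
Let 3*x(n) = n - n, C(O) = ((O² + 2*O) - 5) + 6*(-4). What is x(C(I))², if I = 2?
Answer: 0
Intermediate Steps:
C(O) = -29 + O² + 2*O (C(O) = (-5 + O² + 2*O) - 24 = -29 + O² + 2*O)
x(n) = 0 (x(n) = (n - n)/3 = (⅓)*0 = 0)
x(C(I))² = 0² = 0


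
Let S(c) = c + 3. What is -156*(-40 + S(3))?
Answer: 5304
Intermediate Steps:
S(c) = 3 + c
-156*(-40 + S(3)) = -156*(-40 + (3 + 3)) = -156*(-40 + 6) = -156*(-34) = 5304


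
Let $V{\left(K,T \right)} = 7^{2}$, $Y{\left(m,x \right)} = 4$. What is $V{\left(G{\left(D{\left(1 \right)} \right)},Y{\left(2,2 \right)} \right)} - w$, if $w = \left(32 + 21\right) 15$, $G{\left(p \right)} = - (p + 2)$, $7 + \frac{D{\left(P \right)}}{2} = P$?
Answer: $-746$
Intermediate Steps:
$D{\left(P \right)} = -14 + 2 P$
$G{\left(p \right)} = -2 - p$ ($G{\left(p \right)} = - (2 + p) = -2 - p$)
$V{\left(K,T \right)} = 49$
$w = 795$ ($w = 53 \cdot 15 = 795$)
$V{\left(G{\left(D{\left(1 \right)} \right)},Y{\left(2,2 \right)} \right)} - w = 49 - 795 = -746$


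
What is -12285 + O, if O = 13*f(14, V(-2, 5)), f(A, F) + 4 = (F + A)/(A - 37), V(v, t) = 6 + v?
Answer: -283985/23 ≈ -12347.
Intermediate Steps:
f(A, F) = -4 + (A + F)/(-37 + A) (f(A, F) = -4 + (F + A)/(A - 37) = -4 + (A + F)/(-37 + A))
O = -1430/23 (O = 13*((148 + (6 - 2) - 3*14)/(-37 + 14)) = 13*((148 + 4 - 42)/(-23)) = 13*(-1/23*110) = 13*(-110/23) = -1430/23 ≈ -62.174)
-12285 + O = -12285 - 1430/23 = -283985/23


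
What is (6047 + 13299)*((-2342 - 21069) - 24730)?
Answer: -931335786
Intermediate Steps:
(6047 + 13299)*((-2342 - 21069) - 24730) = 19346*(-23411 - 24730) = 19346*(-48141) = -931335786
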